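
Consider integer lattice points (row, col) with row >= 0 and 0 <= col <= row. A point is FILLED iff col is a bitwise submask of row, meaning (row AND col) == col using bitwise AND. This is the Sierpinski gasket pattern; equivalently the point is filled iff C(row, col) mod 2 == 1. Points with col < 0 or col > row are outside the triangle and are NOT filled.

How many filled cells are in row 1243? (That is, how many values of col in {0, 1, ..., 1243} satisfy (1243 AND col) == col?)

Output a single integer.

Answer: 128

Derivation:
1243 in binary = 10011011011
popcount(1243) = number of 1-bits in 10011011011 = 7
A col c satisfies (1243 AND c) == c iff every set bit of c is also set in 1243; each of the 7 set bits of 1243 can independently be on or off in c.
count = 2^7 = 128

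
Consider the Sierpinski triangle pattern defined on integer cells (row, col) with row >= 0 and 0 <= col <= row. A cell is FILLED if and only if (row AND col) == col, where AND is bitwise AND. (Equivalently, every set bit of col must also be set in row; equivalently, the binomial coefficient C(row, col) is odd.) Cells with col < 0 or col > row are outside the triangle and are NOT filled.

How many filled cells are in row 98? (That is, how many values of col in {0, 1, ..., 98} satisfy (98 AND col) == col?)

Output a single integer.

98 in binary = 1100010
popcount(98) = number of 1-bits in 1100010 = 3
A col c satisfies (98 AND c) == c iff every set bit of c is also set in 98; each of the 3 set bits of 98 can independently be on or off in c.
count = 2^3 = 8

Answer: 8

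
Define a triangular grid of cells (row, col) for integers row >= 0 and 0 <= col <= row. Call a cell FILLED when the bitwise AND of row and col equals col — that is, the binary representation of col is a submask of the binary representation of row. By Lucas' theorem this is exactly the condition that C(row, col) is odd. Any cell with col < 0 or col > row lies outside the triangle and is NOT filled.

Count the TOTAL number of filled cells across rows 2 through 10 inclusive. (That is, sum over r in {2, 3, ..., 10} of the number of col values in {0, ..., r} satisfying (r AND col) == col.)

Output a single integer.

Answer: 34

Derivation:
r2=10 pc1: +2 =2
r3=11 pc2: +4 =6
r4=100 pc1: +2 =8
r5=101 pc2: +4 =12
r6=110 pc2: +4 =16
r7=111 pc3: +8 =24
r8=1000 pc1: +2 =26
r9=1001 pc2: +4 =30
r10=1010 pc2: +4 =34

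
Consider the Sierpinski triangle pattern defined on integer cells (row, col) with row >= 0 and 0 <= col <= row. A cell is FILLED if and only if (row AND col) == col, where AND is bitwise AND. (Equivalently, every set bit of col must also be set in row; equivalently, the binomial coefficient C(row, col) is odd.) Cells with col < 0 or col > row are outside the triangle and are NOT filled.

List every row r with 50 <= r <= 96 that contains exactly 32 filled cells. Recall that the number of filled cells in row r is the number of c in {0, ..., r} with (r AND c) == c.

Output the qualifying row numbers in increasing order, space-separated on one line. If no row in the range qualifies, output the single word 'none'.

Row r has 2^popcount(r) filled cells, so we need popcount(r) = log2(32) = 5.
Scan r = 50..96 and keep those with exactly 5 one-bits:
r=50=110010 popcount=3 -> skip
r=51=110011 popcount=4 -> skip
r=52=110100 popcount=3 -> skip
r=53=110101 popcount=4 -> skip
r=54=110110 popcount=4 -> skip
r=55=110111 popcount=5 -> KEEP
r=56=111000 popcount=3 -> skip
r=57=111001 popcount=4 -> skip
r=58=111010 popcount=4 -> skip
r=59=111011 popcount=5 -> KEEP
r=60=111100 popcount=4 -> skip
r=61=111101 popcount=5 -> KEEP
r=62=111110 popcount=5 -> KEEP
r=63=111111 popcount=6 -> skip
r=64=1000000 popcount=1 -> skip
r=65=1000001 popcount=2 -> skip
r=66=1000010 popcount=2 -> skip
r=67=1000011 popcount=3 -> skip
r=68=1000100 popcount=2 -> skip
r=69=1000101 popcount=3 -> skip
r=70=1000110 popcount=3 -> skip
r=71=1000111 popcount=4 -> skip
r=72=1001000 popcount=2 -> skip
r=73=1001001 popcount=3 -> skip
r=74=1001010 popcount=3 -> skip
r=75=1001011 popcount=4 -> skip
r=76=1001100 popcount=3 -> skip
r=77=1001101 popcount=4 -> skip
r=78=1001110 popcount=4 -> skip
r=79=1001111 popcount=5 -> KEEP
r=80=1010000 popcount=2 -> skip
r=81=1010001 popcount=3 -> skip
r=82=1010010 popcount=3 -> skip
r=83=1010011 popcount=4 -> skip
r=84=1010100 popcount=3 -> skip
r=85=1010101 popcount=4 -> skip
r=86=1010110 popcount=4 -> skip
r=87=1010111 popcount=5 -> KEEP
r=88=1011000 popcount=3 -> skip
r=89=1011001 popcount=4 -> skip
r=90=1011010 popcount=4 -> skip
r=91=1011011 popcount=5 -> KEEP
r=92=1011100 popcount=4 -> skip
r=93=1011101 popcount=5 -> KEEP
r=94=1011110 popcount=5 -> KEEP
r=95=1011111 popcount=6 -> skip
r=96=1100000 popcount=2 -> skip
Kept rows: 55 59 61 62 79 87 91 93 94

Answer: 55 59 61 62 79 87 91 93 94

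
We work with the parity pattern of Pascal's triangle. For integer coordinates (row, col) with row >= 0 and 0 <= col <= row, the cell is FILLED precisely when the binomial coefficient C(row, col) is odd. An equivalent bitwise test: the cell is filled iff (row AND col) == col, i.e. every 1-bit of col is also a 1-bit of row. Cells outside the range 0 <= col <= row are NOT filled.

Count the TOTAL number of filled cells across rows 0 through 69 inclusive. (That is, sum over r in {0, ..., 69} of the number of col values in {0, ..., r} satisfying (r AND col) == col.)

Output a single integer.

Answer: 759

Derivation:
r0=0 pc0: +1 =1
r1=1 pc1: +2 =3
r2=10 pc1: +2 =5
r3=11 pc2: +4 =9
r4=100 pc1: +2 =11
r5=101 pc2: +4 =15
r6=110 pc2: +4 =19
r7=111 pc3: +8 =27
r8=1000 pc1: +2 =29
r9=1001 pc2: +4 =33
r10=1010 pc2: +4 =37
r11=1011 pc3: +8 =45
r12=1100 pc2: +4 =49
r13=1101 pc3: +8 =57
r14=1110 pc3: +8 =65
r15=1111 pc4: +16 =81
r16=10000 pc1: +2 =83
r17=10001 pc2: +4 =87
r18=10010 pc2: +4 =91
r19=10011 pc3: +8 =99
r20=10100 pc2: +4 =103
r21=10101 pc3: +8 =111
r22=10110 pc3: +8 =119
r23=10111 pc4: +16 =135
r24=11000 pc2: +4 =139
r25=11001 pc3: +8 =147
r26=11010 pc3: +8 =155
r27=11011 pc4: +16 =171
r28=11100 pc3: +8 =179
r29=11101 pc4: +16 =195
r30=11110 pc4: +16 =211
r31=11111 pc5: +32 =243
r32=100000 pc1: +2 =245
r33=100001 pc2: +4 =249
r34=100010 pc2: +4 =253
r35=100011 pc3: +8 =261
r36=100100 pc2: +4 =265
r37=100101 pc3: +8 =273
r38=100110 pc3: +8 =281
r39=100111 pc4: +16 =297
r40=101000 pc2: +4 =301
r41=101001 pc3: +8 =309
r42=101010 pc3: +8 =317
r43=101011 pc4: +16 =333
r44=101100 pc3: +8 =341
r45=101101 pc4: +16 =357
r46=101110 pc4: +16 =373
r47=101111 pc5: +32 =405
r48=110000 pc2: +4 =409
r49=110001 pc3: +8 =417
r50=110010 pc3: +8 =425
r51=110011 pc4: +16 =441
r52=110100 pc3: +8 =449
r53=110101 pc4: +16 =465
r54=110110 pc4: +16 =481
r55=110111 pc5: +32 =513
r56=111000 pc3: +8 =521
r57=111001 pc4: +16 =537
r58=111010 pc4: +16 =553
r59=111011 pc5: +32 =585
r60=111100 pc4: +16 =601
r61=111101 pc5: +32 =633
r62=111110 pc5: +32 =665
r63=111111 pc6: +64 =729
r64=1000000 pc1: +2 =731
r65=1000001 pc2: +4 =735
r66=1000010 pc2: +4 =739
r67=1000011 pc3: +8 =747
r68=1000100 pc2: +4 =751
r69=1000101 pc3: +8 =759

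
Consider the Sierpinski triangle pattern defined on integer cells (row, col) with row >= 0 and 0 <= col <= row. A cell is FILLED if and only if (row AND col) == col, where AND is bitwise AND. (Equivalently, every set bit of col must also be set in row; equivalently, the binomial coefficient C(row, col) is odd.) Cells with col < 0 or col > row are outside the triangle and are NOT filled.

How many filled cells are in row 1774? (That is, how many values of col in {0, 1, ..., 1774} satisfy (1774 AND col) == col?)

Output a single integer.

1774 in binary = 11011101110
popcount(1774) = number of 1-bits in 11011101110 = 8
A col c satisfies (1774 AND c) == c iff every set bit of c is also set in 1774; each of the 8 set bits of 1774 can independently be on or off in c.
count = 2^8 = 256

Answer: 256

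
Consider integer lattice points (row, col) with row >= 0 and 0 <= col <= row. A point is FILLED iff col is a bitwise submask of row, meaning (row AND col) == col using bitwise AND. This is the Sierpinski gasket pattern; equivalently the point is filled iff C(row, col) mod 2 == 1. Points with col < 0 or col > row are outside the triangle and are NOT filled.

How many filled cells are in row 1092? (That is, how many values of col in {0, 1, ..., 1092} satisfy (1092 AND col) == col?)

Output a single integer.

Answer: 8

Derivation:
1092 in binary = 10001000100
popcount(1092) = number of 1-bits in 10001000100 = 3
A col c satisfies (1092 AND c) == c iff every set bit of c is also set in 1092; each of the 3 set bits of 1092 can independently be on or off in c.
count = 2^3 = 8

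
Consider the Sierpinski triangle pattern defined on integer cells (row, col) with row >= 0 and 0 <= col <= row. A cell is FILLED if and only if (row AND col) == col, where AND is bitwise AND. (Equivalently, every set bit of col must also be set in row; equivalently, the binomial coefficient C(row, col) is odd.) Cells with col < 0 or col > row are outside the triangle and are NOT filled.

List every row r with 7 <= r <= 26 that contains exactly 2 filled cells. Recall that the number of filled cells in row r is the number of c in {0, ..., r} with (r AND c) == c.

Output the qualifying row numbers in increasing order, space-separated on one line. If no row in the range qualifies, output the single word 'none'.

Answer: 8 16

Derivation:
Row r has 2^popcount(r) filled cells, so we need popcount(r) = log2(2) = 1.
Scan r = 7..26 and keep those with exactly 1 one-bits:
r=7=111 popcount=3 -> skip
r=8=1000 popcount=1 -> KEEP
r=9=1001 popcount=2 -> skip
r=10=1010 popcount=2 -> skip
r=11=1011 popcount=3 -> skip
r=12=1100 popcount=2 -> skip
r=13=1101 popcount=3 -> skip
r=14=1110 popcount=3 -> skip
r=15=1111 popcount=4 -> skip
r=16=10000 popcount=1 -> KEEP
r=17=10001 popcount=2 -> skip
r=18=10010 popcount=2 -> skip
r=19=10011 popcount=3 -> skip
r=20=10100 popcount=2 -> skip
r=21=10101 popcount=3 -> skip
r=22=10110 popcount=3 -> skip
r=23=10111 popcount=4 -> skip
r=24=11000 popcount=2 -> skip
r=25=11001 popcount=3 -> skip
r=26=11010 popcount=3 -> skip
Kept rows: 8 16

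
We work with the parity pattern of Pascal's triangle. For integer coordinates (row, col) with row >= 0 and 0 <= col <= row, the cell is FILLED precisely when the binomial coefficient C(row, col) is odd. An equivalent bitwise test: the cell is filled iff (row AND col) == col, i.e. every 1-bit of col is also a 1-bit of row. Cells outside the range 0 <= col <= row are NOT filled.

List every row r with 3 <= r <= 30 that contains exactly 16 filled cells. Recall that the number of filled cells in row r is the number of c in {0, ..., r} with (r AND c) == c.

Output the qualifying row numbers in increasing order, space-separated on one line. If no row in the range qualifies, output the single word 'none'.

Row r has 2^popcount(r) filled cells, so we need popcount(r) = log2(16) = 4.
Scan r = 3..30 and keep those with exactly 4 one-bits:
r=3=11 popcount=2 -> skip
r=4=100 popcount=1 -> skip
r=5=101 popcount=2 -> skip
r=6=110 popcount=2 -> skip
r=7=111 popcount=3 -> skip
r=8=1000 popcount=1 -> skip
r=9=1001 popcount=2 -> skip
r=10=1010 popcount=2 -> skip
r=11=1011 popcount=3 -> skip
r=12=1100 popcount=2 -> skip
r=13=1101 popcount=3 -> skip
r=14=1110 popcount=3 -> skip
r=15=1111 popcount=4 -> KEEP
r=16=10000 popcount=1 -> skip
r=17=10001 popcount=2 -> skip
r=18=10010 popcount=2 -> skip
r=19=10011 popcount=3 -> skip
r=20=10100 popcount=2 -> skip
r=21=10101 popcount=3 -> skip
r=22=10110 popcount=3 -> skip
r=23=10111 popcount=4 -> KEEP
r=24=11000 popcount=2 -> skip
r=25=11001 popcount=3 -> skip
r=26=11010 popcount=3 -> skip
r=27=11011 popcount=4 -> KEEP
r=28=11100 popcount=3 -> skip
r=29=11101 popcount=4 -> KEEP
r=30=11110 popcount=4 -> KEEP
Kept rows: 15 23 27 29 30

Answer: 15 23 27 29 30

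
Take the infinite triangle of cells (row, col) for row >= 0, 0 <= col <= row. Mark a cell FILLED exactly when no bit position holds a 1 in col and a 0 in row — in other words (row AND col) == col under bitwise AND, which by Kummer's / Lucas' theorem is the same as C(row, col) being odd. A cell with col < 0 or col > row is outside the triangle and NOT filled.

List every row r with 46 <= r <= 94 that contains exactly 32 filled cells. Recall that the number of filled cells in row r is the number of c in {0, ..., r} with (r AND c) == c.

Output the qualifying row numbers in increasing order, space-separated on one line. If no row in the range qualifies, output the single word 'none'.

Answer: 47 55 59 61 62 79 87 91 93 94

Derivation:
Row r has 2^popcount(r) filled cells, so we need popcount(r) = log2(32) = 5.
Scan r = 46..94 and keep those with exactly 5 one-bits:
r=46=101110 popcount=4 -> skip
r=47=101111 popcount=5 -> KEEP
r=48=110000 popcount=2 -> skip
r=49=110001 popcount=3 -> skip
r=50=110010 popcount=3 -> skip
r=51=110011 popcount=4 -> skip
r=52=110100 popcount=3 -> skip
r=53=110101 popcount=4 -> skip
r=54=110110 popcount=4 -> skip
r=55=110111 popcount=5 -> KEEP
r=56=111000 popcount=3 -> skip
r=57=111001 popcount=4 -> skip
r=58=111010 popcount=4 -> skip
r=59=111011 popcount=5 -> KEEP
r=60=111100 popcount=4 -> skip
r=61=111101 popcount=5 -> KEEP
r=62=111110 popcount=5 -> KEEP
r=63=111111 popcount=6 -> skip
r=64=1000000 popcount=1 -> skip
r=65=1000001 popcount=2 -> skip
r=66=1000010 popcount=2 -> skip
r=67=1000011 popcount=3 -> skip
r=68=1000100 popcount=2 -> skip
r=69=1000101 popcount=3 -> skip
r=70=1000110 popcount=3 -> skip
r=71=1000111 popcount=4 -> skip
r=72=1001000 popcount=2 -> skip
r=73=1001001 popcount=3 -> skip
r=74=1001010 popcount=3 -> skip
r=75=1001011 popcount=4 -> skip
r=76=1001100 popcount=3 -> skip
r=77=1001101 popcount=4 -> skip
r=78=1001110 popcount=4 -> skip
r=79=1001111 popcount=5 -> KEEP
r=80=1010000 popcount=2 -> skip
r=81=1010001 popcount=3 -> skip
r=82=1010010 popcount=3 -> skip
r=83=1010011 popcount=4 -> skip
r=84=1010100 popcount=3 -> skip
r=85=1010101 popcount=4 -> skip
r=86=1010110 popcount=4 -> skip
r=87=1010111 popcount=5 -> KEEP
r=88=1011000 popcount=3 -> skip
r=89=1011001 popcount=4 -> skip
r=90=1011010 popcount=4 -> skip
r=91=1011011 popcount=5 -> KEEP
r=92=1011100 popcount=4 -> skip
r=93=1011101 popcount=5 -> KEEP
r=94=1011110 popcount=5 -> KEEP
Kept rows: 47 55 59 61 62 79 87 91 93 94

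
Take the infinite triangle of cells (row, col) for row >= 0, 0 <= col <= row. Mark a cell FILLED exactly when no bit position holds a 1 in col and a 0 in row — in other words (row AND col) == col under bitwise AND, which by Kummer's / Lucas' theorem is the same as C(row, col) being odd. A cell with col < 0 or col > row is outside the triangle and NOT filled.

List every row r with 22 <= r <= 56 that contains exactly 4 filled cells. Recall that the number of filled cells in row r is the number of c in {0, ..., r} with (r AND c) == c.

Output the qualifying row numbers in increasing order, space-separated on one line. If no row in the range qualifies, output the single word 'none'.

Row r has 2^popcount(r) filled cells, so we need popcount(r) = log2(4) = 2.
Scan r = 22..56 and keep those with exactly 2 one-bits:
r=22=10110 popcount=3 -> skip
r=23=10111 popcount=4 -> skip
r=24=11000 popcount=2 -> KEEP
r=25=11001 popcount=3 -> skip
r=26=11010 popcount=3 -> skip
r=27=11011 popcount=4 -> skip
r=28=11100 popcount=3 -> skip
r=29=11101 popcount=4 -> skip
r=30=11110 popcount=4 -> skip
r=31=11111 popcount=5 -> skip
r=32=100000 popcount=1 -> skip
r=33=100001 popcount=2 -> KEEP
r=34=100010 popcount=2 -> KEEP
r=35=100011 popcount=3 -> skip
r=36=100100 popcount=2 -> KEEP
r=37=100101 popcount=3 -> skip
r=38=100110 popcount=3 -> skip
r=39=100111 popcount=4 -> skip
r=40=101000 popcount=2 -> KEEP
r=41=101001 popcount=3 -> skip
r=42=101010 popcount=3 -> skip
r=43=101011 popcount=4 -> skip
r=44=101100 popcount=3 -> skip
r=45=101101 popcount=4 -> skip
r=46=101110 popcount=4 -> skip
r=47=101111 popcount=5 -> skip
r=48=110000 popcount=2 -> KEEP
r=49=110001 popcount=3 -> skip
r=50=110010 popcount=3 -> skip
r=51=110011 popcount=4 -> skip
r=52=110100 popcount=3 -> skip
r=53=110101 popcount=4 -> skip
r=54=110110 popcount=4 -> skip
r=55=110111 popcount=5 -> skip
r=56=111000 popcount=3 -> skip
Kept rows: 24 33 34 36 40 48

Answer: 24 33 34 36 40 48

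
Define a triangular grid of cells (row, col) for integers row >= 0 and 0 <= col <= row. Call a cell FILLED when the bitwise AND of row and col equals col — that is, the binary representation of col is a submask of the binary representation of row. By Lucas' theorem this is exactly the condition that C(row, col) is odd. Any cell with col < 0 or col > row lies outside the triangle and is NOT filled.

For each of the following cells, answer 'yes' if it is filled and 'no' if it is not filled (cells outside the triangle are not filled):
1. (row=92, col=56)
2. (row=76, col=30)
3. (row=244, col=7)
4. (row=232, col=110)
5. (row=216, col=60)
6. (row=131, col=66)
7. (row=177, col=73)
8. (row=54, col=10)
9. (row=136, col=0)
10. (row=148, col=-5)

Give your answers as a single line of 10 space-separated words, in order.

(92,56): row=0b1011100, col=0b111000, row AND col = 0b11000 = 24; 24 != 56 -> empty
(76,30): row=0b1001100, col=0b11110, row AND col = 0b1100 = 12; 12 != 30 -> empty
(244,7): row=0b11110100, col=0b111, row AND col = 0b100 = 4; 4 != 7 -> empty
(232,110): row=0b11101000, col=0b1101110, row AND col = 0b1101000 = 104; 104 != 110 -> empty
(216,60): row=0b11011000, col=0b111100, row AND col = 0b11000 = 24; 24 != 60 -> empty
(131,66): row=0b10000011, col=0b1000010, row AND col = 0b10 = 2; 2 != 66 -> empty
(177,73): row=0b10110001, col=0b1001001, row AND col = 0b1 = 1; 1 != 73 -> empty
(54,10): row=0b110110, col=0b1010, row AND col = 0b10 = 2; 2 != 10 -> empty
(136,0): row=0b10001000, col=0b0, row AND col = 0b0 = 0; 0 == 0 -> filled
(148,-5): col outside [0, 148] -> not filled

Answer: no no no no no no no no yes no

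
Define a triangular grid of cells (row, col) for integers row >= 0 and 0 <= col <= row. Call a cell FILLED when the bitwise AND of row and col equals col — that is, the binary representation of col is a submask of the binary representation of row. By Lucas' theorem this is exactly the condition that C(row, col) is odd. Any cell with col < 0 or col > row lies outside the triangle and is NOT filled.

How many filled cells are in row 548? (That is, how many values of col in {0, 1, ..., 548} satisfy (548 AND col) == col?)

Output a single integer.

548 in binary = 1000100100
popcount(548) = number of 1-bits in 1000100100 = 3
A col c satisfies (548 AND c) == c iff every set bit of c is also set in 548; each of the 3 set bits of 548 can independently be on or off in c.
count = 2^3 = 8

Answer: 8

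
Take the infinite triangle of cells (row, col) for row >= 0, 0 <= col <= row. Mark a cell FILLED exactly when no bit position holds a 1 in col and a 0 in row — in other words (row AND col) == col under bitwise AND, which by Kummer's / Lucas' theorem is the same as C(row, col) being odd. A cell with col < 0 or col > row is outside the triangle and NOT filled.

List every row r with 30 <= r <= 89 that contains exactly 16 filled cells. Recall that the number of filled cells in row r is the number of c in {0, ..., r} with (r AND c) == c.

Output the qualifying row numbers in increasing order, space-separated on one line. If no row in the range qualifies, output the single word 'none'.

Row r has 2^popcount(r) filled cells, so we need popcount(r) = log2(16) = 4.
Scan r = 30..89 and keep those with exactly 4 one-bits:
r=30=11110 popcount=4 -> KEEP
r=31=11111 popcount=5 -> skip
r=32=100000 popcount=1 -> skip
r=33=100001 popcount=2 -> skip
r=34=100010 popcount=2 -> skip
r=35=100011 popcount=3 -> skip
r=36=100100 popcount=2 -> skip
r=37=100101 popcount=3 -> skip
r=38=100110 popcount=3 -> skip
r=39=100111 popcount=4 -> KEEP
r=40=101000 popcount=2 -> skip
r=41=101001 popcount=3 -> skip
r=42=101010 popcount=3 -> skip
r=43=101011 popcount=4 -> KEEP
r=44=101100 popcount=3 -> skip
r=45=101101 popcount=4 -> KEEP
r=46=101110 popcount=4 -> KEEP
r=47=101111 popcount=5 -> skip
r=48=110000 popcount=2 -> skip
r=49=110001 popcount=3 -> skip
r=50=110010 popcount=3 -> skip
r=51=110011 popcount=4 -> KEEP
r=52=110100 popcount=3 -> skip
r=53=110101 popcount=4 -> KEEP
r=54=110110 popcount=4 -> KEEP
r=55=110111 popcount=5 -> skip
r=56=111000 popcount=3 -> skip
r=57=111001 popcount=4 -> KEEP
r=58=111010 popcount=4 -> KEEP
r=59=111011 popcount=5 -> skip
r=60=111100 popcount=4 -> KEEP
r=61=111101 popcount=5 -> skip
r=62=111110 popcount=5 -> skip
r=63=111111 popcount=6 -> skip
r=64=1000000 popcount=1 -> skip
r=65=1000001 popcount=2 -> skip
r=66=1000010 popcount=2 -> skip
r=67=1000011 popcount=3 -> skip
r=68=1000100 popcount=2 -> skip
r=69=1000101 popcount=3 -> skip
r=70=1000110 popcount=3 -> skip
r=71=1000111 popcount=4 -> KEEP
r=72=1001000 popcount=2 -> skip
r=73=1001001 popcount=3 -> skip
r=74=1001010 popcount=3 -> skip
r=75=1001011 popcount=4 -> KEEP
r=76=1001100 popcount=3 -> skip
r=77=1001101 popcount=4 -> KEEP
r=78=1001110 popcount=4 -> KEEP
r=79=1001111 popcount=5 -> skip
r=80=1010000 popcount=2 -> skip
r=81=1010001 popcount=3 -> skip
r=82=1010010 popcount=3 -> skip
r=83=1010011 popcount=4 -> KEEP
r=84=1010100 popcount=3 -> skip
r=85=1010101 popcount=4 -> KEEP
r=86=1010110 popcount=4 -> KEEP
r=87=1010111 popcount=5 -> skip
r=88=1011000 popcount=3 -> skip
r=89=1011001 popcount=4 -> KEEP
Kept rows: 30 39 43 45 46 51 53 54 57 58 60 71 75 77 78 83 85 86 89

Answer: 30 39 43 45 46 51 53 54 57 58 60 71 75 77 78 83 85 86 89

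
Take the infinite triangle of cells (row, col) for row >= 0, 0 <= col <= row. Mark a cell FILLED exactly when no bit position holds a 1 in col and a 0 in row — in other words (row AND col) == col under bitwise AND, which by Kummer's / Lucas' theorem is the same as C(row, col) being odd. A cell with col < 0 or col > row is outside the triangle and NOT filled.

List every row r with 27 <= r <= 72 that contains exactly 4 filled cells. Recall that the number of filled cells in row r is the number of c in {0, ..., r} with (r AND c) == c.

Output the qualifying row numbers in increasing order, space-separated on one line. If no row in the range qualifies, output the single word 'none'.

Row r has 2^popcount(r) filled cells, so we need popcount(r) = log2(4) = 2.
Scan r = 27..72 and keep those with exactly 2 one-bits:
r=27=11011 popcount=4 -> skip
r=28=11100 popcount=3 -> skip
r=29=11101 popcount=4 -> skip
r=30=11110 popcount=4 -> skip
r=31=11111 popcount=5 -> skip
r=32=100000 popcount=1 -> skip
r=33=100001 popcount=2 -> KEEP
r=34=100010 popcount=2 -> KEEP
r=35=100011 popcount=3 -> skip
r=36=100100 popcount=2 -> KEEP
r=37=100101 popcount=3 -> skip
r=38=100110 popcount=3 -> skip
r=39=100111 popcount=4 -> skip
r=40=101000 popcount=2 -> KEEP
r=41=101001 popcount=3 -> skip
r=42=101010 popcount=3 -> skip
r=43=101011 popcount=4 -> skip
r=44=101100 popcount=3 -> skip
r=45=101101 popcount=4 -> skip
r=46=101110 popcount=4 -> skip
r=47=101111 popcount=5 -> skip
r=48=110000 popcount=2 -> KEEP
r=49=110001 popcount=3 -> skip
r=50=110010 popcount=3 -> skip
r=51=110011 popcount=4 -> skip
r=52=110100 popcount=3 -> skip
r=53=110101 popcount=4 -> skip
r=54=110110 popcount=4 -> skip
r=55=110111 popcount=5 -> skip
r=56=111000 popcount=3 -> skip
r=57=111001 popcount=4 -> skip
r=58=111010 popcount=4 -> skip
r=59=111011 popcount=5 -> skip
r=60=111100 popcount=4 -> skip
r=61=111101 popcount=5 -> skip
r=62=111110 popcount=5 -> skip
r=63=111111 popcount=6 -> skip
r=64=1000000 popcount=1 -> skip
r=65=1000001 popcount=2 -> KEEP
r=66=1000010 popcount=2 -> KEEP
r=67=1000011 popcount=3 -> skip
r=68=1000100 popcount=2 -> KEEP
r=69=1000101 popcount=3 -> skip
r=70=1000110 popcount=3 -> skip
r=71=1000111 popcount=4 -> skip
r=72=1001000 popcount=2 -> KEEP
Kept rows: 33 34 36 40 48 65 66 68 72

Answer: 33 34 36 40 48 65 66 68 72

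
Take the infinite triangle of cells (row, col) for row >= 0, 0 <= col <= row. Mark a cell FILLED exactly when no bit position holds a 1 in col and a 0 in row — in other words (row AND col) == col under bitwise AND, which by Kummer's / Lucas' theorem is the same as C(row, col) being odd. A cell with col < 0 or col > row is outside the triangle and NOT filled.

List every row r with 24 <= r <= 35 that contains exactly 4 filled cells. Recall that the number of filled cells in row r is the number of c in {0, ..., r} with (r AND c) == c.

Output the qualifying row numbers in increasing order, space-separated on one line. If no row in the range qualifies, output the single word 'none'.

Row r has 2^popcount(r) filled cells, so we need popcount(r) = log2(4) = 2.
Scan r = 24..35 and keep those with exactly 2 one-bits:
r=24=11000 popcount=2 -> KEEP
r=25=11001 popcount=3 -> skip
r=26=11010 popcount=3 -> skip
r=27=11011 popcount=4 -> skip
r=28=11100 popcount=3 -> skip
r=29=11101 popcount=4 -> skip
r=30=11110 popcount=4 -> skip
r=31=11111 popcount=5 -> skip
r=32=100000 popcount=1 -> skip
r=33=100001 popcount=2 -> KEEP
r=34=100010 popcount=2 -> KEEP
r=35=100011 popcount=3 -> skip
Kept rows: 24 33 34

Answer: 24 33 34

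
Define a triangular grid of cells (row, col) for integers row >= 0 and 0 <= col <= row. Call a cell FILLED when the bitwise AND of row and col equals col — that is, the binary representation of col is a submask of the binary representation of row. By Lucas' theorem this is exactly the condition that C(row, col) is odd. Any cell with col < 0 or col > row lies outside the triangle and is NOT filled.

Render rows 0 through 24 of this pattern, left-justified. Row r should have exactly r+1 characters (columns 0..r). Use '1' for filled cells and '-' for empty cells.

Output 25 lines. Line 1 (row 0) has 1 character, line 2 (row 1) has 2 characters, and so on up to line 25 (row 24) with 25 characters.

r0=0: 1
r1=1: 11
r2=10: 1-1
r3=11: 1111
r4=100: 1---1
r5=101: 11--11
r6=110: 1-1-1-1
r7=111: 11111111
r8=1000: 1-------1
r9=1001: 11------11
r10=1010: 1-1-----1-1
r11=1011: 1111----1111
r12=1100: 1---1---1---1
r13=1101: 11--11--11--11
r14=1110: 1-1-1-1-1-1-1-1
r15=1111: 1111111111111111
r16=10000: 1---------------1
r17=10001: 11--------------11
r18=10010: 1-1-------------1-1
r19=10011: 1111------------1111
r20=10100: 1---1-----------1---1
r21=10101: 11--11----------11--11
r22=10110: 1-1-1-1---------1-1-1-1
r23=10111: 11111111--------11111111
r24=11000: 1-------1-------1-------1

Answer: 1
11
1-1
1111
1---1
11--11
1-1-1-1
11111111
1-------1
11------11
1-1-----1-1
1111----1111
1---1---1---1
11--11--11--11
1-1-1-1-1-1-1-1
1111111111111111
1---------------1
11--------------11
1-1-------------1-1
1111------------1111
1---1-----------1---1
11--11----------11--11
1-1-1-1---------1-1-1-1
11111111--------11111111
1-------1-------1-------1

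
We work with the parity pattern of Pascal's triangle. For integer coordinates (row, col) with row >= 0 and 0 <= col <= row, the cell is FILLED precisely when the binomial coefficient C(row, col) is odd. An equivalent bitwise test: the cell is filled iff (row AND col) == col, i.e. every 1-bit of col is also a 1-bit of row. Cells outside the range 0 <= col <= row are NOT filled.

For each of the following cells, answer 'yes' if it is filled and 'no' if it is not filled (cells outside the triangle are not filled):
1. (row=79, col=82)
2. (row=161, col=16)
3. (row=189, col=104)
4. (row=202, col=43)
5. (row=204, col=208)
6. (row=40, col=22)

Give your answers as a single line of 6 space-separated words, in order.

Answer: no no no no no no

Derivation:
(79,82): col outside [0, 79] -> not filled
(161,16): row=0b10100001, col=0b10000, row AND col = 0b0 = 0; 0 != 16 -> empty
(189,104): row=0b10111101, col=0b1101000, row AND col = 0b101000 = 40; 40 != 104 -> empty
(202,43): row=0b11001010, col=0b101011, row AND col = 0b1010 = 10; 10 != 43 -> empty
(204,208): col outside [0, 204] -> not filled
(40,22): row=0b101000, col=0b10110, row AND col = 0b0 = 0; 0 != 22 -> empty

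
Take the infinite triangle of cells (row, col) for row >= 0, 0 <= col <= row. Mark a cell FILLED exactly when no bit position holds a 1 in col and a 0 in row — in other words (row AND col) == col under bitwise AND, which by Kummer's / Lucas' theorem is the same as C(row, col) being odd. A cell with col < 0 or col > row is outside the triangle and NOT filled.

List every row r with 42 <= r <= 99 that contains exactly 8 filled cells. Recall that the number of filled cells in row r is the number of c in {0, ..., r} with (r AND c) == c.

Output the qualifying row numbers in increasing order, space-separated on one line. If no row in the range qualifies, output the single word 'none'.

Answer: 42 44 49 50 52 56 67 69 70 73 74 76 81 82 84 88 97 98

Derivation:
Row r has 2^popcount(r) filled cells, so we need popcount(r) = log2(8) = 3.
Scan r = 42..99 and keep those with exactly 3 one-bits:
r=42=101010 popcount=3 -> KEEP
r=43=101011 popcount=4 -> skip
r=44=101100 popcount=3 -> KEEP
r=45=101101 popcount=4 -> skip
r=46=101110 popcount=4 -> skip
r=47=101111 popcount=5 -> skip
r=48=110000 popcount=2 -> skip
r=49=110001 popcount=3 -> KEEP
r=50=110010 popcount=3 -> KEEP
r=51=110011 popcount=4 -> skip
r=52=110100 popcount=3 -> KEEP
r=53=110101 popcount=4 -> skip
r=54=110110 popcount=4 -> skip
r=55=110111 popcount=5 -> skip
r=56=111000 popcount=3 -> KEEP
r=57=111001 popcount=4 -> skip
r=58=111010 popcount=4 -> skip
r=59=111011 popcount=5 -> skip
r=60=111100 popcount=4 -> skip
r=61=111101 popcount=5 -> skip
r=62=111110 popcount=5 -> skip
r=63=111111 popcount=6 -> skip
r=64=1000000 popcount=1 -> skip
r=65=1000001 popcount=2 -> skip
r=66=1000010 popcount=2 -> skip
r=67=1000011 popcount=3 -> KEEP
r=68=1000100 popcount=2 -> skip
r=69=1000101 popcount=3 -> KEEP
r=70=1000110 popcount=3 -> KEEP
r=71=1000111 popcount=4 -> skip
r=72=1001000 popcount=2 -> skip
r=73=1001001 popcount=3 -> KEEP
r=74=1001010 popcount=3 -> KEEP
r=75=1001011 popcount=4 -> skip
r=76=1001100 popcount=3 -> KEEP
r=77=1001101 popcount=4 -> skip
r=78=1001110 popcount=4 -> skip
r=79=1001111 popcount=5 -> skip
r=80=1010000 popcount=2 -> skip
r=81=1010001 popcount=3 -> KEEP
r=82=1010010 popcount=3 -> KEEP
r=83=1010011 popcount=4 -> skip
r=84=1010100 popcount=3 -> KEEP
r=85=1010101 popcount=4 -> skip
r=86=1010110 popcount=4 -> skip
r=87=1010111 popcount=5 -> skip
r=88=1011000 popcount=3 -> KEEP
r=89=1011001 popcount=4 -> skip
r=90=1011010 popcount=4 -> skip
r=91=1011011 popcount=5 -> skip
r=92=1011100 popcount=4 -> skip
r=93=1011101 popcount=5 -> skip
r=94=1011110 popcount=5 -> skip
r=95=1011111 popcount=6 -> skip
r=96=1100000 popcount=2 -> skip
r=97=1100001 popcount=3 -> KEEP
r=98=1100010 popcount=3 -> KEEP
r=99=1100011 popcount=4 -> skip
Kept rows: 42 44 49 50 52 56 67 69 70 73 74 76 81 82 84 88 97 98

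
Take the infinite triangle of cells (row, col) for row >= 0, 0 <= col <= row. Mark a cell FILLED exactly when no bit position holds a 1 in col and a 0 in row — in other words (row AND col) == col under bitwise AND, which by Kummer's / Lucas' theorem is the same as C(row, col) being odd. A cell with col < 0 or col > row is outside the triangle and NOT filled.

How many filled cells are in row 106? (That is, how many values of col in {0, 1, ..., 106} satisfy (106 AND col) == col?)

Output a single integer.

106 in binary = 1101010
popcount(106) = number of 1-bits in 1101010 = 4
A col c satisfies (106 AND c) == c iff every set bit of c is also set in 106; each of the 4 set bits of 106 can independently be on or off in c.
count = 2^4 = 16

Answer: 16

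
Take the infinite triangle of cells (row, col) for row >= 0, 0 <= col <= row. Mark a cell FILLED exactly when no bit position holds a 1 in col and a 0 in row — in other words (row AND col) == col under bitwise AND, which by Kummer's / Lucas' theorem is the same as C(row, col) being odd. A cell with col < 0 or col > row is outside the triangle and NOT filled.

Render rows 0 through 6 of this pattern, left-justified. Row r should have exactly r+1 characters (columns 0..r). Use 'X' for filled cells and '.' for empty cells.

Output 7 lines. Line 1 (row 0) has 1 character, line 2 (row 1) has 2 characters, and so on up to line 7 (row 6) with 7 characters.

Answer: X
XX
X.X
XXXX
X...X
XX..XX
X.X.X.X

Derivation:
r0=0: X
r1=1: XX
r2=10: X.X
r3=11: XXXX
r4=100: X...X
r5=101: XX..XX
r6=110: X.X.X.X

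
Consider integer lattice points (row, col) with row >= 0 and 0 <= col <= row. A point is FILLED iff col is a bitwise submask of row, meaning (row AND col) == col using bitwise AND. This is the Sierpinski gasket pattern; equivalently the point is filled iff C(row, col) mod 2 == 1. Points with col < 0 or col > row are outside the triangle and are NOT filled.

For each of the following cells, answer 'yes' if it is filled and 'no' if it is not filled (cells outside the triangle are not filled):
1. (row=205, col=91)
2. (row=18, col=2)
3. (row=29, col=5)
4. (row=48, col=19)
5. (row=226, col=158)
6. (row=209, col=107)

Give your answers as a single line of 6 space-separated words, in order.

Answer: no yes yes no no no

Derivation:
(205,91): row=0b11001101, col=0b1011011, row AND col = 0b1001001 = 73; 73 != 91 -> empty
(18,2): row=0b10010, col=0b10, row AND col = 0b10 = 2; 2 == 2 -> filled
(29,5): row=0b11101, col=0b101, row AND col = 0b101 = 5; 5 == 5 -> filled
(48,19): row=0b110000, col=0b10011, row AND col = 0b10000 = 16; 16 != 19 -> empty
(226,158): row=0b11100010, col=0b10011110, row AND col = 0b10000010 = 130; 130 != 158 -> empty
(209,107): row=0b11010001, col=0b1101011, row AND col = 0b1000001 = 65; 65 != 107 -> empty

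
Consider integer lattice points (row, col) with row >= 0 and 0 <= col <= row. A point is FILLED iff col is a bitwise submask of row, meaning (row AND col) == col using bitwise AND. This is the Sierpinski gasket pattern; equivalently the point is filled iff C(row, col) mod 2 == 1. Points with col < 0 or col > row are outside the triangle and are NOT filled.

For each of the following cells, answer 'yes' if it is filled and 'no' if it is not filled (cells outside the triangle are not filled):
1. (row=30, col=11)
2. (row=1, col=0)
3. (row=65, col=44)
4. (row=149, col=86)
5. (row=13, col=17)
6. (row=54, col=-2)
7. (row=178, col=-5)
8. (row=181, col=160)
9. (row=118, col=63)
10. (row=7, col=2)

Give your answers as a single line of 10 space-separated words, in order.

(30,11): row=0b11110, col=0b1011, row AND col = 0b1010 = 10; 10 != 11 -> empty
(1,0): row=0b1, col=0b0, row AND col = 0b0 = 0; 0 == 0 -> filled
(65,44): row=0b1000001, col=0b101100, row AND col = 0b0 = 0; 0 != 44 -> empty
(149,86): row=0b10010101, col=0b1010110, row AND col = 0b10100 = 20; 20 != 86 -> empty
(13,17): col outside [0, 13] -> not filled
(54,-2): col outside [0, 54] -> not filled
(178,-5): col outside [0, 178] -> not filled
(181,160): row=0b10110101, col=0b10100000, row AND col = 0b10100000 = 160; 160 == 160 -> filled
(118,63): row=0b1110110, col=0b111111, row AND col = 0b110110 = 54; 54 != 63 -> empty
(7,2): row=0b111, col=0b10, row AND col = 0b10 = 2; 2 == 2 -> filled

Answer: no yes no no no no no yes no yes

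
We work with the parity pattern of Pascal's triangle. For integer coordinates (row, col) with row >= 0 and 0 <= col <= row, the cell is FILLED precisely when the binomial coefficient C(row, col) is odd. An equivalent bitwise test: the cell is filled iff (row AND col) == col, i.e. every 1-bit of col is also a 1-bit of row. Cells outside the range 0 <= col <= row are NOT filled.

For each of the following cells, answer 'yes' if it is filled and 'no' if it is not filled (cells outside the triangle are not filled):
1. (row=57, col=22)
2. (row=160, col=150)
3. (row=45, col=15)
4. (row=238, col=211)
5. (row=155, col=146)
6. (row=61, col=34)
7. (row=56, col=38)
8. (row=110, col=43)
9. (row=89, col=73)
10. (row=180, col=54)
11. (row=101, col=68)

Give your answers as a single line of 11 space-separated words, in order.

(57,22): row=0b111001, col=0b10110, row AND col = 0b10000 = 16; 16 != 22 -> empty
(160,150): row=0b10100000, col=0b10010110, row AND col = 0b10000000 = 128; 128 != 150 -> empty
(45,15): row=0b101101, col=0b1111, row AND col = 0b1101 = 13; 13 != 15 -> empty
(238,211): row=0b11101110, col=0b11010011, row AND col = 0b11000010 = 194; 194 != 211 -> empty
(155,146): row=0b10011011, col=0b10010010, row AND col = 0b10010010 = 146; 146 == 146 -> filled
(61,34): row=0b111101, col=0b100010, row AND col = 0b100000 = 32; 32 != 34 -> empty
(56,38): row=0b111000, col=0b100110, row AND col = 0b100000 = 32; 32 != 38 -> empty
(110,43): row=0b1101110, col=0b101011, row AND col = 0b101010 = 42; 42 != 43 -> empty
(89,73): row=0b1011001, col=0b1001001, row AND col = 0b1001001 = 73; 73 == 73 -> filled
(180,54): row=0b10110100, col=0b110110, row AND col = 0b110100 = 52; 52 != 54 -> empty
(101,68): row=0b1100101, col=0b1000100, row AND col = 0b1000100 = 68; 68 == 68 -> filled

Answer: no no no no yes no no no yes no yes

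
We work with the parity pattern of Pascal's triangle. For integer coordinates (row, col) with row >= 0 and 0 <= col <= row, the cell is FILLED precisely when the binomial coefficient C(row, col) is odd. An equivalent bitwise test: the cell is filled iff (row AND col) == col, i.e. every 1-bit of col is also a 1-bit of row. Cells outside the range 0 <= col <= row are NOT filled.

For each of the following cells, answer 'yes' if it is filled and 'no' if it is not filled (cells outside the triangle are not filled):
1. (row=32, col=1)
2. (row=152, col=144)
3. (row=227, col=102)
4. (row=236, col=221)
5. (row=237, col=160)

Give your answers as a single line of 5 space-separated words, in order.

(32,1): row=0b100000, col=0b1, row AND col = 0b0 = 0; 0 != 1 -> empty
(152,144): row=0b10011000, col=0b10010000, row AND col = 0b10010000 = 144; 144 == 144 -> filled
(227,102): row=0b11100011, col=0b1100110, row AND col = 0b1100010 = 98; 98 != 102 -> empty
(236,221): row=0b11101100, col=0b11011101, row AND col = 0b11001100 = 204; 204 != 221 -> empty
(237,160): row=0b11101101, col=0b10100000, row AND col = 0b10100000 = 160; 160 == 160 -> filled

Answer: no yes no no yes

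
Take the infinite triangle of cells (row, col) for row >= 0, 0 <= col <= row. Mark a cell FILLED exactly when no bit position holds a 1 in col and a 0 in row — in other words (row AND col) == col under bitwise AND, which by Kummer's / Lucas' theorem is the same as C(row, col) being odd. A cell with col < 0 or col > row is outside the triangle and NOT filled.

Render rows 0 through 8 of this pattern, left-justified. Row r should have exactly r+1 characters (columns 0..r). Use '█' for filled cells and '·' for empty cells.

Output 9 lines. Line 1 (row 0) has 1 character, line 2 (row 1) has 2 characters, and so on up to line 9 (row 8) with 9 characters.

r0=0: █
r1=1: ██
r2=10: █·█
r3=11: ████
r4=100: █···█
r5=101: ██··██
r6=110: █·█·█·█
r7=111: ████████
r8=1000: █·······█

Answer: █
██
█·█
████
█···█
██··██
█·█·█·█
████████
█·······█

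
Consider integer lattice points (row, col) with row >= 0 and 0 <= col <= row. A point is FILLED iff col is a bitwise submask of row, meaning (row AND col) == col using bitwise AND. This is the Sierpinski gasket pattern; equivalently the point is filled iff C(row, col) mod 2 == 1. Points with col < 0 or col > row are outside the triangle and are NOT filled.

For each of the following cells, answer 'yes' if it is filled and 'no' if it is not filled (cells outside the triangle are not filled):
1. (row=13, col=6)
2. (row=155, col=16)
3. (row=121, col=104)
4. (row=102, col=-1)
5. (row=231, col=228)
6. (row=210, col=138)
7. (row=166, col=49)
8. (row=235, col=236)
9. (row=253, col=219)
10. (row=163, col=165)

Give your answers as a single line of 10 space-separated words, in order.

(13,6): row=0b1101, col=0b110, row AND col = 0b100 = 4; 4 != 6 -> empty
(155,16): row=0b10011011, col=0b10000, row AND col = 0b10000 = 16; 16 == 16 -> filled
(121,104): row=0b1111001, col=0b1101000, row AND col = 0b1101000 = 104; 104 == 104 -> filled
(102,-1): col outside [0, 102] -> not filled
(231,228): row=0b11100111, col=0b11100100, row AND col = 0b11100100 = 228; 228 == 228 -> filled
(210,138): row=0b11010010, col=0b10001010, row AND col = 0b10000010 = 130; 130 != 138 -> empty
(166,49): row=0b10100110, col=0b110001, row AND col = 0b100000 = 32; 32 != 49 -> empty
(235,236): col outside [0, 235] -> not filled
(253,219): row=0b11111101, col=0b11011011, row AND col = 0b11011001 = 217; 217 != 219 -> empty
(163,165): col outside [0, 163] -> not filled

Answer: no yes yes no yes no no no no no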